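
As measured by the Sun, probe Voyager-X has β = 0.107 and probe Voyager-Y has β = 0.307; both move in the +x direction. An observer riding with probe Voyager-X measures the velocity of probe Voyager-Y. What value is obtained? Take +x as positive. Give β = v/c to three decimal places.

β = +0.207

β_A = 0.107, β_B = 0.307.
Transform to A's frame with the inverse velocity-addition law: u' = (u − v)/(1 − uv/c²), taking u = β_B and v = β_A.
u' = (0.307 − 0.107) / (1 − (0.107)(0.307)) = 0.2000/0.9672 = 0.2068.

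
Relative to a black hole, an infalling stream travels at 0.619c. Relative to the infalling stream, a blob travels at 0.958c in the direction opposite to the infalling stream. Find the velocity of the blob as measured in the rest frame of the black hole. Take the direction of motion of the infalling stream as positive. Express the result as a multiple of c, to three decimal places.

-0.833c

With v = 0.619 and u' = -0.958 (in units of c),
u = (u' + v)/(1 + u'v/c²):
u = (-0.958 + 0.619) / (1 + (-0.958)·0.619) = -0.3390/0.4070 = -0.8329
(Galilean addition would give -0.339c.)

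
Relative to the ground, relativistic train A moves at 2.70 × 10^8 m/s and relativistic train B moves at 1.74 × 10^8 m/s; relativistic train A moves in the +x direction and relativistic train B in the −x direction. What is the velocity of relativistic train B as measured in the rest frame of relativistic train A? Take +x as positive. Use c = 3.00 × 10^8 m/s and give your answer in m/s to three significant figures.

-2.92 × 10^8 m/s

β_A = 0.900, β_B = -0.580 (dividing each by c = 3.00 × 10^8 m/s).
Transform to A's frame with the inverse velocity-addition law: u' = (u − v)/(1 − uv/c²), taking u = β_B and v = β_A.
u' = (-0.580 − 0.900) / (1 − (0.900)(-0.580)) = -1.4800/1.5220 = -0.9724.
u' = -0.9724 × 3.00 × 10^8 m/s.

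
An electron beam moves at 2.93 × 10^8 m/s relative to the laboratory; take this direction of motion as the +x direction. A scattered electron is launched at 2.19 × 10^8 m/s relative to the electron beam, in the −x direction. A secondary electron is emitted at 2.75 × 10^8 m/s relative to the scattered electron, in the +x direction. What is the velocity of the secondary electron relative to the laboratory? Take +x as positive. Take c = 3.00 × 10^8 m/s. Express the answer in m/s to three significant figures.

+2.98 × 10^8 m/s

Apply u = (u' + v)/(1 + u'v/c²) successively, working outward toward the laboratory.
(Dividing each given speed by c = 3.00 × 10^8 m/s to work in units of c.)
Start: velocity of the electron beam relative to the laboratory = 0.9767c.
Compose with the scattered electron (u' = -0.730 in the electron beam frame): u_1 = (-0.730 + 0.977) / (1 + (-0.730)·0.977) = 0.2467/0.2870 = 0.8594.
Compose with the secondary electron (u' = 0.917 in the scattered electron frame): u_2 = (0.917 + 0.859) / (1 + 0.917·0.859) = 1.7760/1.7878 = 0.9934.
So u = 0.9934 × 3.00 × 10^8 m/s.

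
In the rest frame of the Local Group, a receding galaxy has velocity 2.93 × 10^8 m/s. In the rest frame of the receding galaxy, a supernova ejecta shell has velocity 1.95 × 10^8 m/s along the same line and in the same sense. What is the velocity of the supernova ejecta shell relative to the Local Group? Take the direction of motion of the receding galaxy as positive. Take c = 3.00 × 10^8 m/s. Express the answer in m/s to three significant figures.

2.99 × 10^8 m/s

In units of c (dividing by 3.00 × 10^8 m/s): v = 0.977, u' = 0.650.
u = (u' + v)/(1 + u'v/c²):
u = (0.650 + 0.977) / (1 + 0.650·0.977) = 1.6267/1.6348 = 0.9950
Converting back: u = 0.9950 × 3.00 × 10^8 m/s.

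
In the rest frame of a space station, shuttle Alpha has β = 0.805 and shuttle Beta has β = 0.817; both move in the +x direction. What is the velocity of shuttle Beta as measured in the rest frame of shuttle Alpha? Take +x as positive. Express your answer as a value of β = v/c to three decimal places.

β = +0.035

β_A = 0.805, β_B = 0.817.
Transform to A's frame with the inverse velocity-addition law: u' = (u − v)/(1 − uv/c²), taking u = β_B and v = β_A.
u' = (0.817 − 0.805) / (1 − (0.805)(0.817)) = 0.0120/0.3423 = 0.0351.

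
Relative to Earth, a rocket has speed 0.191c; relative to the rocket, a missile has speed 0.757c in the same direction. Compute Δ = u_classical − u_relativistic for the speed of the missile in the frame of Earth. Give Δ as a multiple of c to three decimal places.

Δ = 0.120c

Galilean: u_cl = 0.757 + 0.191 = 0.9480.
Relativistic: u_rel = (0.757 + 0.191) / (1 + 0.757·0.191) = 0.9480/1.1446 = 0.8282.
Δ = 0.9480 − 0.8282 = 0.1198.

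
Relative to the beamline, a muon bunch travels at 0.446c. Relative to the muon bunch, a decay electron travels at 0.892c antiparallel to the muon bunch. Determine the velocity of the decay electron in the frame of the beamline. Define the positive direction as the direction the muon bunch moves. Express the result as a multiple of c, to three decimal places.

With v = 0.446 and u' = -0.892 (in units of c),
u = (u' + v)/(1 + u'v/c²):
u = (-0.892 + 0.446) / (1 + (-0.892)·0.446) = -0.4460/0.6022 = -0.7407

-0.741c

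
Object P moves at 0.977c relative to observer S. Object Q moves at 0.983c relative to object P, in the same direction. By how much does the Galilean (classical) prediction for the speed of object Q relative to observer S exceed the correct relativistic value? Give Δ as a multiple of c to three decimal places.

Galilean: u_cl = 0.983 + 0.977 = 1.9600.
Relativistic: u_rel = (0.983 + 0.977) / (1 + 0.983·0.977) = 1.9600/1.9604 = 0.9998.
Δ = 1.9600 − 0.9998 = 0.9602.
(The classical prediction exceeds c; the relativistic result does not.)

Δ = 0.960c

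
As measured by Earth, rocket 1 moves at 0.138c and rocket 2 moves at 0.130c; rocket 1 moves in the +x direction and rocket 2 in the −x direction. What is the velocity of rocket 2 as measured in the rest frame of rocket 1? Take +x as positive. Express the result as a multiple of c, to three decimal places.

β_A = 0.138, β_B = -0.130.
Transform to A's frame with the inverse velocity-addition law: u' = (u − v)/(1 − uv/c²), taking u = β_B and v = β_A.
u' = (-0.130 − 0.138) / (1 − (0.138)(-0.130)) = -0.2680/1.0179 = -0.2633.

-0.263c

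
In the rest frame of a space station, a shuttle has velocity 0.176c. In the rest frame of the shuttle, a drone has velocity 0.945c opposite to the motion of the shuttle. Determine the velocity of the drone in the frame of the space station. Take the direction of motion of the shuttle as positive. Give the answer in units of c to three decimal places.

With v = 0.176 and u' = -0.945 (in units of c),
u = (u' + v)/(1 + u'v/c²):
u = (-0.945 + 0.176) / (1 + (-0.945)·0.176) = -0.7690/0.8337 = -0.9224
(Galilean addition would give -0.769c.)

-0.922c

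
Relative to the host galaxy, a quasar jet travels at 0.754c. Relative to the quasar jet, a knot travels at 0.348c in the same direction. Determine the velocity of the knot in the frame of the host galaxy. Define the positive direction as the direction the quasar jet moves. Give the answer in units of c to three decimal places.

With v = 0.754 and u' = 0.348 (in units of c),
u = (u' + v)/(1 + u'v/c²):
u = (0.348 + 0.754) / (1 + 0.348·0.754) = 1.1020/1.2624 = 0.8729

0.873c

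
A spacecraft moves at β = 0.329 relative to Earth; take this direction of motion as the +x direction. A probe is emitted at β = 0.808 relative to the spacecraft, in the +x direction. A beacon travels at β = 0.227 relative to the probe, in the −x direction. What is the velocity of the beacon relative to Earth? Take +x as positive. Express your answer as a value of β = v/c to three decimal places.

Apply u = (u' + v)/(1 + u'v/c²) successively, working outward toward Earth.
Start: velocity of the spacecraft relative to Earth = 0.3290c.
Compose with the probe (u' = 0.808 in the spacecraft frame): u_1 = (0.808 + 0.329) / (1 + 0.808·0.329) = 1.1370/1.2658 = 0.8982.
Compose with the beacon (u' = -0.227 in the probe frame): u_2 = (-0.227 + 0.898) / (1 + (-0.227)·0.898) = 0.6712/0.7961 = 0.8431.

β = +0.843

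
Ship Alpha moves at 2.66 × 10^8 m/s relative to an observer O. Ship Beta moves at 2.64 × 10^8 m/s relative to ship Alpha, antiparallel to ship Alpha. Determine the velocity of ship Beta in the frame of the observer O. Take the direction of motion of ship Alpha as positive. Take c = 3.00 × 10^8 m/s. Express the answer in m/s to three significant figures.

+9.10 × 10^6 m/s

In units of c (dividing by 3.00 × 10^8 m/s): v = 0.887, u' = -0.880.
u = (u' + v)/(1 + u'v/c²):
u = (-0.880 + 0.887) / (1 + (-0.880)·0.887) = 0.0067/0.2197 = 0.0303
Converting back: u = 0.0303 × 3.00 × 10^8 m/s.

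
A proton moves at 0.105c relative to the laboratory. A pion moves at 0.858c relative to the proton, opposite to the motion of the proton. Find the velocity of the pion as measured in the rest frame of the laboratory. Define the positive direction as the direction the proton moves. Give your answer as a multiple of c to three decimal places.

-0.828c

With v = 0.105 and u' = -0.858 (in units of c),
u = (u' + v)/(1 + u'v/c²):
u = (-0.858 + 0.105) / (1 + (-0.858)·0.105) = -0.7530/0.9099 = -0.8276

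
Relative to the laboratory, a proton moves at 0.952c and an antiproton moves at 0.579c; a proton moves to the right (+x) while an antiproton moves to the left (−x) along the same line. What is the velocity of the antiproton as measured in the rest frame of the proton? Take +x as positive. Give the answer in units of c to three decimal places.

β_A = 0.952, β_B = -0.579.
Transform to A's frame with the inverse velocity-addition law: u' = (u − v)/(1 − uv/c²), taking u = β_B and v = β_A.
u' = (-0.579 − 0.952) / (1 − (0.952)(-0.579)) = -1.5310/1.5512 = -0.9870.

-0.987c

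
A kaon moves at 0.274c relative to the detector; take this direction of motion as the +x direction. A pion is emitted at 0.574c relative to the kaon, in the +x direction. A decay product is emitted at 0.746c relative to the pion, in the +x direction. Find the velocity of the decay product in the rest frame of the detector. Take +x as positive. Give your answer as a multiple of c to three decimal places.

Apply u = (u' + v)/(1 + u'v/c²) successively, working outward toward the detector.
Start: velocity of the kaon relative to the detector = 0.2740c.
Compose with the pion (u' = 0.574 in the kaon frame): u_1 = (0.574 + 0.274) / (1 + 0.574·0.274) = 0.8480/1.1573 = 0.7328.
Compose with the decay product (u' = 0.746 in the pion frame): u_2 = (0.746 + 0.733) / (1 + 0.746·0.733) = 1.4788/1.5466 = 0.9561.

0.956c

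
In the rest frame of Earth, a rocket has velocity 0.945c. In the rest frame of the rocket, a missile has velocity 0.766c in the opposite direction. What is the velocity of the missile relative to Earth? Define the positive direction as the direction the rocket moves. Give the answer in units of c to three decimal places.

+0.648c

With v = 0.945 and u' = -0.766 (in units of c),
u = (u' + v)/(1 + u'v/c²):
u = (-0.766 + 0.945) / (1 + (-0.766)·0.945) = 0.1790/0.2761 = 0.6482
(Galilean addition would give +0.179c.)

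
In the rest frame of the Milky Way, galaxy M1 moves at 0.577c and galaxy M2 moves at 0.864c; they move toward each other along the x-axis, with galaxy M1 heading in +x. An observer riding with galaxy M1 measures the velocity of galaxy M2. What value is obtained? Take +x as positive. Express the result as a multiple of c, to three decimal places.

-0.962c

β_A = 0.577, β_B = -0.864.
Transform to A's frame with the inverse velocity-addition law: u' = (u − v)/(1 − uv/c²), taking u = β_B and v = β_A.
u' = (-0.864 − 0.577) / (1 − (0.577)(-0.864)) = -1.4410/1.4985 = -0.9616.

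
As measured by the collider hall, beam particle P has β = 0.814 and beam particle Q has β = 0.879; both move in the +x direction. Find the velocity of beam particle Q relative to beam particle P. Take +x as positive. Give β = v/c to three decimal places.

β_A = 0.814, β_B = 0.879.
Transform to A's frame with the inverse velocity-addition law: u' = (u − v)/(1 − uv/c²), taking u = β_B and v = β_A.
u' = (0.879 − 0.814) / (1 − (0.814)(0.879)) = 0.0650/0.2845 = 0.2285.

β = +0.228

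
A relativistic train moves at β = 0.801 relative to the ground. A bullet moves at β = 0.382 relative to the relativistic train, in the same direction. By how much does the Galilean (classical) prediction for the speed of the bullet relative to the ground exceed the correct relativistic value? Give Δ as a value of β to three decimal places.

Galilean: u_cl = 0.382 + 0.801 = 1.1830.
Relativistic: u_rel = (0.382 + 0.801) / (1 + 0.382·0.801) = 1.1830/1.3060 = 0.9058.
Δ = 1.1830 − 0.9058 = 0.2772.
(The classical prediction exceeds c; the relativistic result does not.)

Δ = 0.277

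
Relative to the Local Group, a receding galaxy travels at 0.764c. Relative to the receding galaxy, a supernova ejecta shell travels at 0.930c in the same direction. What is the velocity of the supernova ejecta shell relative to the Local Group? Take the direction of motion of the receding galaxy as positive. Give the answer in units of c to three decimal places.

0.990c

With v = 0.764 and u' = 0.930 (in units of c),
u = (u' + v)/(1 + u'v/c²):
u = (0.930 + 0.764) / (1 + 0.930·0.764) = 1.6940/1.7105 = 0.9903
(Galilean addition would give +1.694c, exceeding c.)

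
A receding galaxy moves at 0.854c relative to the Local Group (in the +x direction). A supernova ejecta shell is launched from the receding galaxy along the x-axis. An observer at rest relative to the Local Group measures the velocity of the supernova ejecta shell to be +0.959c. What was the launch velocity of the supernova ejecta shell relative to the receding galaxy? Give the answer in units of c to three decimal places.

+0.580c

Invert the composition law: u' = (u − v)/(1 − uv/c²).
u' = (0.959 − 0.854) / (1 − (0.959)(0.854)) = 0.1050/0.1810 = 0.5801.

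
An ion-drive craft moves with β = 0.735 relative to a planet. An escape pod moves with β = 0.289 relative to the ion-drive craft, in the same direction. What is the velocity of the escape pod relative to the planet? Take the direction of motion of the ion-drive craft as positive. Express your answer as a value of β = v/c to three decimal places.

With v = 0.735 and u' = 0.289 (in units of c),
u = (u' + v)/(1 + u'v/c²):
u = (0.289 + 0.735) / (1 + 0.289·0.735) = 1.0240/1.2124 = 0.8446
(Galilean addition would give +1.024c, exceeding c.)

β = 0.845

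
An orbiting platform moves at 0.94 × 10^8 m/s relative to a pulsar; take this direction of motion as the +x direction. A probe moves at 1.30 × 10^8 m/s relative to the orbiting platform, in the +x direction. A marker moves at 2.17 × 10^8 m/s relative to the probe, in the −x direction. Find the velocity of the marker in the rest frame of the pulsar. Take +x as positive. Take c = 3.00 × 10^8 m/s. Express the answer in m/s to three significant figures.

-3.77 × 10^7 m/s

Apply u = (u' + v)/(1 + u'v/c²) successively, working outward toward the pulsar.
(Dividing each given speed by c = 3.00 × 10^8 m/s to work in units of c.)
Start: velocity of the orbiting platform relative to the pulsar = 0.3133c.
Compose with the probe (u' = 0.433 in the orbiting platform frame): u_1 = (0.433 + 0.313) / (1 + 0.433·0.313) = 0.7467/1.1358 = 0.6574.
Compose with the marker (u' = -0.723 in the probe frame): u_2 = (-0.723 + 0.657) / (1 + (-0.723)·0.657) = -0.0659/0.5245 = -0.1257.
So u = -0.1257 × 3.00 × 10^8 m/s.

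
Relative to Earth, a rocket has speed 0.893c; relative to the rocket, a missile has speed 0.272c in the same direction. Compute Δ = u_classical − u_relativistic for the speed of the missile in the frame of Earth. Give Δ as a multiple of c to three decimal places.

Galilean: u_cl = 0.272 + 0.893 = 1.1650.
Relativistic: u_rel = (0.272 + 0.893) / (1 + 0.272·0.893) = 1.1650/1.2429 = 0.9373.
Δ = 1.1650 − 0.9373 = 0.2277.
(The classical prediction exceeds c; the relativistic result does not.)

Δ = 0.228c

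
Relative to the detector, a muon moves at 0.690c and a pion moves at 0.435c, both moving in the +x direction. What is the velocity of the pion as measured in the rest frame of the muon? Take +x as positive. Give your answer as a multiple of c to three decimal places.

β_A = 0.690, β_B = 0.435.
Transform to A's frame with the inverse velocity-addition law: u' = (u − v)/(1 − uv/c²), taking u = β_B and v = β_A.
u' = (0.435 − 0.690) / (1 − (0.690)(0.435)) = -0.2550/0.6998 = -0.3644.

-0.364c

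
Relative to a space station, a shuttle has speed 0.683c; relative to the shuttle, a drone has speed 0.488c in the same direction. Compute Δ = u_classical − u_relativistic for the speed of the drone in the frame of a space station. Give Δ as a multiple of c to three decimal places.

Galilean: u_cl = 0.488 + 0.683 = 1.1710.
Relativistic: u_rel = (0.488 + 0.683) / (1 + 0.488·0.683) = 1.1710/1.3333 = 0.8783.
Δ = 1.1710 − 0.8783 = 0.2927.
(The classical prediction exceeds c; the relativistic result does not.)

Δ = 0.293c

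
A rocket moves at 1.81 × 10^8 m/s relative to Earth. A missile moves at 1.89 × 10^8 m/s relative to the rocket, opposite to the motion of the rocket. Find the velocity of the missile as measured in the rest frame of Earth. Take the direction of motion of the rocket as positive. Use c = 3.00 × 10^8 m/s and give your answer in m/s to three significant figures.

-1.29 × 10^7 m/s

In units of c (dividing by 3.00 × 10^8 m/s): v = 0.603, u' = -0.630.
u = (u' + v)/(1 + u'v/c²):
u = (-0.630 + 0.603) / (1 + (-0.630)·0.603) = -0.0267/0.6199 = -0.0430
Converting back: u = -0.0430 × 3.00 × 10^8 m/s.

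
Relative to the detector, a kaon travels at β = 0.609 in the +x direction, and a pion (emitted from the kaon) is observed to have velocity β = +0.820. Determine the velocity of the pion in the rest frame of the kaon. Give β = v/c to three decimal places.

β = +0.421

Invert the composition law: u' = (u − v)/(1 − uv/c²).
u' = (0.820 − 0.609) / (1 − (0.820)(0.609)) = 0.2110/0.5006 = 0.4215.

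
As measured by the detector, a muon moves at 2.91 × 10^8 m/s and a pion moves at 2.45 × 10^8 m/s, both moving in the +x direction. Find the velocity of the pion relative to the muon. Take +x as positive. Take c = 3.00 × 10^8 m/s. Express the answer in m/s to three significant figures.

-2.21 × 10^8 m/s

β_A = 0.970, β_B = 0.817 (dividing each by c = 3.00 × 10^8 m/s).
Transform to A's frame with the inverse velocity-addition law: u' = (u − v)/(1 − uv/c²), taking u = β_B and v = β_A.
u' = (0.817 − 0.970) / (1 − (0.970)(0.817)) = -0.1533/0.2078 = -0.7378.
u' = -0.7378 × 3.00 × 10^8 m/s.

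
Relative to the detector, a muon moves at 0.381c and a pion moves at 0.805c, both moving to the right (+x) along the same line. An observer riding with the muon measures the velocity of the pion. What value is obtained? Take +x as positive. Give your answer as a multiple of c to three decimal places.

+0.612c

β_A = 0.381, β_B = 0.805.
Transform to A's frame with the inverse velocity-addition law: u' = (u − v)/(1 − uv/c²), taking u = β_B and v = β_A.
u' = (0.805 − 0.381) / (1 − (0.381)(0.805)) = 0.4240/0.6933 = 0.6116.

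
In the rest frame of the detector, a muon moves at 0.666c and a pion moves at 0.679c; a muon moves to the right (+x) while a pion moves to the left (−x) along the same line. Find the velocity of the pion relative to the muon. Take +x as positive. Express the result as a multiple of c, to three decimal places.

β_A = 0.666, β_B = -0.679.
Transform to A's frame with the inverse velocity-addition law: u' = (u − v)/(1 − uv/c²), taking u = β_B and v = β_A.
u' = (-0.679 − 0.666) / (1 − (0.666)(-0.679)) = -1.3450/1.4522 = -0.9262.

-0.926c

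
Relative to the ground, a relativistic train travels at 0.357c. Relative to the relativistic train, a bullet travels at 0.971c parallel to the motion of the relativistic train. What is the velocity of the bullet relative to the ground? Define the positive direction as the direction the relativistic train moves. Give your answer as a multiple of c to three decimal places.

With v = 0.357 and u' = 0.971 (in units of c),
u = (u' + v)/(1 + u'v/c²):
u = (0.971 + 0.357) / (1 + 0.971·0.357) = 1.3280/1.3466 = 0.9862
(Galilean addition would give +1.328c, exceeding c.)

0.986c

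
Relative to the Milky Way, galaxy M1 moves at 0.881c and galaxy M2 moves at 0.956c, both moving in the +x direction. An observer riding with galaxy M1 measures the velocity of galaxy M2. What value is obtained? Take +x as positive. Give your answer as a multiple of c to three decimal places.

+0.475c

β_A = 0.881, β_B = 0.956.
Transform to A's frame with the inverse velocity-addition law: u' = (u − v)/(1 − uv/c²), taking u = β_B and v = β_A.
u' = (0.956 − 0.881) / (1 − (0.881)(0.956)) = 0.0750/0.1578 = 0.4754.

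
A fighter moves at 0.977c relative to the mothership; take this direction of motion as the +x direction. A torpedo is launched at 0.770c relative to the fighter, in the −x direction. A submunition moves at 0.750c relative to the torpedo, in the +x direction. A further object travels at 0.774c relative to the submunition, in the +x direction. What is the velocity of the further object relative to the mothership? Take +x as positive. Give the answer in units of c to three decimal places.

+0.997c

Apply u = (u' + v)/(1 + u'v/c²) successively, working outward toward the mothership.
Start: velocity of the fighter relative to the mothership = 0.9770c.
Compose with the torpedo (u' = -0.770 in the fighter frame): u_1 = (-0.770 + 0.977) / (1 + (-0.770)·0.977) = 0.2070/0.2477 = 0.8357.
Compose with the submunition (u' = 0.750 in the torpedo frame): u_2 = (0.750 + 0.836) / (1 + 0.750·0.836) = 1.5857/1.6267 = 0.9747.
Compose with the further object (u' = 0.774 in the submunition frame): u_3 = (0.774 + 0.975) / (1 + 0.774·0.975) = 1.7487/1.7545 = 0.9967.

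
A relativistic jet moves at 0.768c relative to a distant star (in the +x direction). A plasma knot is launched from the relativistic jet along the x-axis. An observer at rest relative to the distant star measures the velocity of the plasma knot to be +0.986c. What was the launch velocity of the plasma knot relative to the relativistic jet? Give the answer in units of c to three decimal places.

Invert the composition law: u' = (u − v)/(1 − uv/c²).
u' = (0.986 − 0.768) / (1 − (0.986)(0.768)) = 0.2180/0.2428 = 0.8980.

+0.898c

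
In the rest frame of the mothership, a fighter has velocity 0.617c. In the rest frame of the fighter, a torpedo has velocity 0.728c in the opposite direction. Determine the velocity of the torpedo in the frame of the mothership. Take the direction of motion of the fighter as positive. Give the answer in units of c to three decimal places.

With v = 0.617 and u' = -0.728 (in units of c),
u = (u' + v)/(1 + u'v/c²):
u = (-0.728 + 0.617) / (1 + (-0.728)·0.617) = -0.1110/0.5508 = -0.2015

-0.202c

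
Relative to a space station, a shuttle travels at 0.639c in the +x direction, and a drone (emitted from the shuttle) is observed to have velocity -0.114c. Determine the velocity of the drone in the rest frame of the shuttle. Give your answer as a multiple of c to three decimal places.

Invert the composition law: u' = (u − v)/(1 − uv/c²).
u' = (-0.114 − 0.639) / (1 − (-0.114)(0.639)) = -0.7530/1.0728 = -0.7019.

-0.702c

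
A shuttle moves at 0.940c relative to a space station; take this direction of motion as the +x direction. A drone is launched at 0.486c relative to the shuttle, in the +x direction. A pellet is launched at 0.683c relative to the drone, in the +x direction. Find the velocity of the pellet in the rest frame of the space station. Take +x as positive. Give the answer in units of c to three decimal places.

0.996c

Apply u = (u' + v)/(1 + u'v/c²) successively, working outward toward the space station.
Start: velocity of the shuttle relative to the space station = 0.9400c.
Compose with the drone (u' = 0.486 in the shuttle frame): u_1 = (0.486 + 0.940) / (1 + 0.486·0.940) = 1.4260/1.4568 = 0.9788.
Compose with the pellet (u' = 0.683 in the drone frame): u_2 = (0.683 + 0.979) / (1 + 0.683·0.979) = 1.6618/1.6685 = 0.9960.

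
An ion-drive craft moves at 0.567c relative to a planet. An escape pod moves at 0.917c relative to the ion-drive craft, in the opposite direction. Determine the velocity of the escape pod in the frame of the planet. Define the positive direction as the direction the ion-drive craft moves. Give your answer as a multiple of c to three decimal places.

-0.729c

With v = 0.567 and u' = -0.917 (in units of c),
u = (u' + v)/(1 + u'v/c²):
u = (-0.917 + 0.567) / (1 + (-0.917)·0.567) = -0.3500/0.4801 = -0.7291
(Galilean addition would give -0.350c.)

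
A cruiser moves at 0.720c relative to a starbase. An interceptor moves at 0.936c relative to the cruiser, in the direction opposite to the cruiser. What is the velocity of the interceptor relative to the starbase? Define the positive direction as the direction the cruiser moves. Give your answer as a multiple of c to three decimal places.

With v = 0.720 and u' = -0.936 (in units of c),
u = (u' + v)/(1 + u'v/c²):
u = (-0.936 + 0.720) / (1 + (-0.936)·0.720) = -0.2160/0.3261 = -0.6624
(Galilean addition would give -0.216c.)

-0.662c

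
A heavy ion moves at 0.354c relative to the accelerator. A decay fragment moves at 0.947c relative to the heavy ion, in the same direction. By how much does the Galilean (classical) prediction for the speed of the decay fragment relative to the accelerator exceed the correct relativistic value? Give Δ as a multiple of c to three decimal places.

Δ = 0.327c

Galilean: u_cl = 0.947 + 0.354 = 1.3010.
Relativistic: u_rel = (0.947 + 0.354) / (1 + 0.947·0.354) = 1.3010/1.3352 = 0.9744.
Δ = 1.3010 − 0.9744 = 0.3266.
(The classical prediction exceeds c; the relativistic result does not.)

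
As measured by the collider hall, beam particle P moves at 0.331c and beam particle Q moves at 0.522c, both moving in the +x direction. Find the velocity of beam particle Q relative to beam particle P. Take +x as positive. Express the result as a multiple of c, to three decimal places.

+0.231c

β_A = 0.331, β_B = 0.522.
Transform to A's frame with the inverse velocity-addition law: u' = (u − v)/(1 − uv/c²), taking u = β_B and v = β_A.
u' = (0.522 − 0.331) / (1 − (0.331)(0.522)) = 0.1910/0.8272 = 0.2309.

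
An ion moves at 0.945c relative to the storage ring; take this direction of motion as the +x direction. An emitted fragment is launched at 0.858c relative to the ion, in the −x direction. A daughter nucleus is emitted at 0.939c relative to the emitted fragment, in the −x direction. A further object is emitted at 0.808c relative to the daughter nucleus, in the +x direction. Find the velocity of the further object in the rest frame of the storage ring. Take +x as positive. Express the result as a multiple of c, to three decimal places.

-0.111c

Apply u = (u' + v)/(1 + u'v/c²) successively, working outward toward the storage ring.
Start: velocity of the ion relative to the storage ring = 0.9450c.
Compose with the emitted fragment (u' = -0.858 in the ion frame): u_1 = (-0.858 + 0.945) / (1 + (-0.858)·0.945) = 0.0870/0.1892 = 0.4599.
Compose with the daughter nucleus (u' = -0.939 in the emitted fragment frame): u_2 = (-0.939 + 0.460) / (1 + (-0.939)·0.460) = -0.4791/0.5682 = -0.8433.
Compose with the further object (u' = 0.808 in the daughter nucleus frame): u_3 = (0.808 + (-0.843)) / (1 + 0.808·(-0.843)) = -0.0353/0.3186 = -0.1107.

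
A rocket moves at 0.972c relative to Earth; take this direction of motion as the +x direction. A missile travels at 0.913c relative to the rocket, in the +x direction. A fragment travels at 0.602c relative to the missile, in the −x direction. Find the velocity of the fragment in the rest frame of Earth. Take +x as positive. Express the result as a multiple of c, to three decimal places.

Apply u = (u' + v)/(1 + u'v/c²) successively, working outward toward Earth.
Start: velocity of the rocket relative to Earth = 0.9720c.
Compose with the missile (u' = 0.913 in the rocket frame): u_1 = (0.913 + 0.972) / (1 + 0.913·0.972) = 1.8850/1.8874 = 0.9987.
Compose with the fragment (u' = -0.602 in the missile frame): u_2 = (-0.602 + 0.999) / (1 + (-0.602)·0.999) = 0.3967/0.3988 = 0.9948.

+0.995c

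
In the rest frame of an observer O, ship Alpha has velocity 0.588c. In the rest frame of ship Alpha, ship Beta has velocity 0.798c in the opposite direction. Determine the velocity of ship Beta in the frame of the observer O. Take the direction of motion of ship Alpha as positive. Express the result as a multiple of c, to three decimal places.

-0.396c

With v = 0.588 and u' = -0.798 (in units of c),
u = (u' + v)/(1 + u'v/c²):
u = (-0.798 + 0.588) / (1 + (-0.798)·0.588) = -0.2100/0.5308 = -0.3956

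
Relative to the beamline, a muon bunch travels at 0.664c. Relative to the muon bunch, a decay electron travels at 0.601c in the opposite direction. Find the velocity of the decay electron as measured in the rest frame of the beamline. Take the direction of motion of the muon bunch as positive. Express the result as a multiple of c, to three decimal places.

+0.105c

With v = 0.664 and u' = -0.601 (in units of c),
u = (u' + v)/(1 + u'v/c²):
u = (-0.601 + 0.664) / (1 + (-0.601)·0.664) = 0.0630/0.6009 = 0.1048
(Galilean addition would give +0.063c.)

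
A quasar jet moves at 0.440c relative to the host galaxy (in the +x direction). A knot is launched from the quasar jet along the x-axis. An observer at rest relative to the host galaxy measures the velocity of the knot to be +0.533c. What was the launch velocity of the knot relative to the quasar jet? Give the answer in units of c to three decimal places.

+0.121c

Invert the composition law: u' = (u − v)/(1 − uv/c²).
u' = (0.533 − 0.440) / (1 − (0.533)(0.440)) = 0.0930/0.7655 = 0.1215.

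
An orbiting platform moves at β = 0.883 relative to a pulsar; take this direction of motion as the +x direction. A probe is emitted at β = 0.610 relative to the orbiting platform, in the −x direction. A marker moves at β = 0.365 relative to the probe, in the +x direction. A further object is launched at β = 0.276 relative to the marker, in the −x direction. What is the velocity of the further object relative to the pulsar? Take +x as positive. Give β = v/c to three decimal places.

Apply u = (u' + v)/(1 + u'v/c²) successively, working outward toward the pulsar.
Start: velocity of the orbiting platform relative to the pulsar = 0.8830c.
Compose with the probe (u' = -0.610 in the orbiting platform frame): u_1 = (-0.610 + 0.883) / (1 + (-0.610)·0.883) = 0.2730/0.4614 = 0.5917.
Compose with the marker (u' = 0.365 in the probe frame): u_2 = (0.365 + 0.592) / (1 + 0.365·0.592) = 0.9567/1.2160 = 0.7868.
Compose with the further object (u' = -0.276 in the marker frame): u_3 = (-0.276 + 0.787) / (1 + (-0.276)·0.787) = 0.5108/0.7828 = 0.6525.

β = +0.652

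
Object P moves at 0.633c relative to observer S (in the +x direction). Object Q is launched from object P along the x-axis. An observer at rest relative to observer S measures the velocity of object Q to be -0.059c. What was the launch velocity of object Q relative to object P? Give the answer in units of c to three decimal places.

-0.667c

Invert the composition law: u' = (u − v)/(1 − uv/c²).
u' = (-0.059 − 0.633) / (1 − (-0.059)(0.633)) = -0.6920/1.0373 = -0.6671.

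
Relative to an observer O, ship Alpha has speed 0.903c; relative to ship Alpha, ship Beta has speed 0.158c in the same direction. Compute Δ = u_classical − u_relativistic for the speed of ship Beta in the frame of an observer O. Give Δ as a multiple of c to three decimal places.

Δ = 0.132c

Galilean: u_cl = 0.158 + 0.903 = 1.0610.
Relativistic: u_rel = (0.158 + 0.903) / (1 + 0.158·0.903) = 1.0610/1.1427 = 0.9285.
Δ = 1.0610 − 0.9285 = 0.1325.
(The classical prediction exceeds c; the relativistic result does not.)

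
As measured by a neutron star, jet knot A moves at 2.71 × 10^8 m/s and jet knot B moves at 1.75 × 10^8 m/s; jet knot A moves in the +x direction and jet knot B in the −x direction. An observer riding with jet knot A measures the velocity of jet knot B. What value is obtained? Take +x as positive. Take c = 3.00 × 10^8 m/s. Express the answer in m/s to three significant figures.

β_A = 0.903, β_B = -0.583 (dividing each by c = 3.00 × 10^8 m/s).
Transform to A's frame with the inverse velocity-addition law: u' = (u − v)/(1 − uv/c²), taking u = β_B and v = β_A.
u' = (-0.583 − 0.903) / (1 − (0.903)(-0.583)) = -1.4867/1.5269 = -0.9736.
u' = -0.9736 × 3.00 × 10^8 m/s.

-2.92 × 10^8 m/s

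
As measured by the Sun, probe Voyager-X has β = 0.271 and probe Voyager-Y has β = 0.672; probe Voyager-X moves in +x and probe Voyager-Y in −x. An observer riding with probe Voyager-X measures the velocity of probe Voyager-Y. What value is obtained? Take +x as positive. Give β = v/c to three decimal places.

β = -0.798

β_A = 0.271, β_B = -0.672.
Transform to A's frame with the inverse velocity-addition law: u' = (u − v)/(1 − uv/c²), taking u = β_B and v = β_A.
u' = (-0.672 − 0.271) / (1 − (0.271)(-0.672)) = -0.9430/1.1821 = -0.7977.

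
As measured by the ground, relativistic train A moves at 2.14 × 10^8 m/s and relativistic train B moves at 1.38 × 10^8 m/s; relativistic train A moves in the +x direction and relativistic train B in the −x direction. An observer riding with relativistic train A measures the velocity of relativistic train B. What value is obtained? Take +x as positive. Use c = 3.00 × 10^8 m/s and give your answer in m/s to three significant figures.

β_A = 0.713, β_B = -0.460 (dividing each by c = 3.00 × 10^8 m/s).
Transform to A's frame with the inverse velocity-addition law: u' = (u − v)/(1 − uv/c²), taking u = β_B and v = β_A.
u' = (-0.460 − 0.713) / (1 − (0.713)(-0.460)) = -1.1733/1.3281 = -0.8834.
u' = -0.8834 × 3.00 × 10^8 m/s.

-2.65 × 10^8 m/s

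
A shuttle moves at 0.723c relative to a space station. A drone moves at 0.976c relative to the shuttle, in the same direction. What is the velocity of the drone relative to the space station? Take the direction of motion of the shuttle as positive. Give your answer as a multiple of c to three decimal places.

With v = 0.723 and u' = 0.976 (in units of c),
u = (u' + v)/(1 + u'v/c²):
u = (0.976 + 0.723) / (1 + 0.976·0.723) = 1.6990/1.7056 = 0.9961

0.996c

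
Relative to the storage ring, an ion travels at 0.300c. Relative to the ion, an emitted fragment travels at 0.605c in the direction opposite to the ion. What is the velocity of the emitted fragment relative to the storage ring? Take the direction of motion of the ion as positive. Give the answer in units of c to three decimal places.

-0.373c

With v = 0.300 and u' = -0.605 (in units of c),
u = (u' + v)/(1 + u'v/c²):
u = (-0.605 + 0.300) / (1 + (-0.605)·0.300) = -0.3050/0.8185 = -0.3726
(Galilean addition would give -0.305c.)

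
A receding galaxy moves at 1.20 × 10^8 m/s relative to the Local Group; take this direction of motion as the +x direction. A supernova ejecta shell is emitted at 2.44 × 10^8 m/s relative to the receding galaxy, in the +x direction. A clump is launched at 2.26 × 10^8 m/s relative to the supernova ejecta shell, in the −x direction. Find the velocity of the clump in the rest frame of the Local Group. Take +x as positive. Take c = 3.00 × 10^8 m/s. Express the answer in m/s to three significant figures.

Apply u = (u' + v)/(1 + u'v/c²) successively, working outward toward the Local Group.
(Dividing each given speed by c = 3.00 × 10^8 m/s to work in units of c.)
Start: velocity of the receding galaxy relative to the Local Group = 0.4000c.
Compose with the supernova ejecta shell (u' = 0.813 in the receding galaxy frame): u_1 = (0.813 + 0.400) / (1 + 0.813·0.400) = 1.2133/1.3253 = 0.9155.
Compose with the clump (u' = -0.753 in the supernova ejecta shell frame): u_2 = (-0.753 + 0.915) / (1 + (-0.753)·0.915) = 0.1622/0.3103 = 0.5225.
So u = 0.5225 × 3.00 × 10^8 m/s.

+1.57 × 10^8 m/s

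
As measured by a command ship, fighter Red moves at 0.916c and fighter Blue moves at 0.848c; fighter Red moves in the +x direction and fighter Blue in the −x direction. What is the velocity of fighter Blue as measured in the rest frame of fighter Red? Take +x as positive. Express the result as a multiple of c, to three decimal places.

β_A = 0.916, β_B = -0.848.
Transform to A's frame with the inverse velocity-addition law: u' = (u − v)/(1 − uv/c²), taking u = β_B and v = β_A.
u' = (-0.848 − 0.916) / (1 − (0.916)(-0.848)) = -1.7640/1.7768 = -0.9928.

-0.993c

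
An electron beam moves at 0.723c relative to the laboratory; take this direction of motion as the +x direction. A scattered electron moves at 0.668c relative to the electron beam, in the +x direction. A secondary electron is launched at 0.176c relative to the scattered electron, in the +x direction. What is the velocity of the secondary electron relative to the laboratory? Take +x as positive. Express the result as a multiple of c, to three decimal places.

0.956c

Apply u = (u' + v)/(1 + u'v/c²) successively, working outward toward the laboratory.
Start: velocity of the electron beam relative to the laboratory = 0.7230c.
Compose with the scattered electron (u' = 0.668 in the electron beam frame): u_1 = (0.668 + 0.723) / (1 + 0.668·0.723) = 1.3910/1.4830 = 0.9380.
Compose with the secondary electron (u' = 0.176 in the scattered electron frame): u_2 = (0.176 + 0.938) / (1 + 0.176·0.938) = 1.1140/1.1651 = 0.9561.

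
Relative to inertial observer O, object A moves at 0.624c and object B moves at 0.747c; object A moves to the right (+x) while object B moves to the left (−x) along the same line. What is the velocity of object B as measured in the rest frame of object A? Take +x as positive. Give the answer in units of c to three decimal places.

β_A = 0.624, β_B = -0.747.
Transform to A's frame with the inverse velocity-addition law: u' = (u − v)/(1 − uv/c²), taking u = β_B and v = β_A.
u' = (-0.747 − 0.624) / (1 − (0.624)(-0.747)) = -1.3710/1.4661 = -0.9351.

-0.935c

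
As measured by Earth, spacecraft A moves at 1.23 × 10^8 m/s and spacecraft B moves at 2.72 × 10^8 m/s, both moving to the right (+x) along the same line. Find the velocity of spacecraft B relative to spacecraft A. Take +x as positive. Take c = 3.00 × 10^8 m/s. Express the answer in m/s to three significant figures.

β_A = 0.410, β_B = 0.907 (dividing each by c = 3.00 × 10^8 m/s).
Transform to A's frame with the inverse velocity-addition law: u' = (u − v)/(1 − uv/c²), taking u = β_B and v = β_A.
u' = (0.907 − 0.410) / (1 − (0.410)(0.907)) = 0.4967/0.6283 = 0.7905.
u' = 0.7905 × 3.00 × 10^8 m/s.

+2.37 × 10^8 m/s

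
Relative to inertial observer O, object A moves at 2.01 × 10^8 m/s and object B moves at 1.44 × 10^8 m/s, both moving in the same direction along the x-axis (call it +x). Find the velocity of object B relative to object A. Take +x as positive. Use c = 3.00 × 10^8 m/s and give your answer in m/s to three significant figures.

-8.40 × 10^7 m/s

β_A = 0.670, β_B = 0.480 (dividing each by c = 3.00 × 10^8 m/s).
Transform to A's frame with the inverse velocity-addition law: u' = (u − v)/(1 − uv/c²), taking u = β_B and v = β_A.
u' = (0.480 − 0.670) / (1 − (0.670)(0.480)) = -0.1900/0.6784 = -0.2801.
u' = -0.2801 × 3.00 × 10^8 m/s.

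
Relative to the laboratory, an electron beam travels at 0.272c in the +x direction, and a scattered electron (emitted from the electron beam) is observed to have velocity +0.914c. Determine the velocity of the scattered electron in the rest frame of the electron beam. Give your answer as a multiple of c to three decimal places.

Invert the composition law: u' = (u − v)/(1 − uv/c²).
u' = (0.914 − 0.272) / (1 − (0.914)(0.272)) = 0.6420/0.7514 = 0.8544.

+0.854c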